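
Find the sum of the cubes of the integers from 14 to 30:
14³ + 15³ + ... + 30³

Use ∑_{k=1}^{n} k³ = [n(n+1)/2]², then subtract the first 13 terms.
∑_{k=1}^{30} k³ = [30×31/2]² = 465² = 216225
∑_{k=1}^{13} k³ = [13×14/2]² = 91² = 8281
∑_{k=14}^{30} k³ = 216225 - 8281 = 207944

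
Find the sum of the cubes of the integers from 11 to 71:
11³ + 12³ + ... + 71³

Use ∑_{k=1}^{n} k³ = [n(n+1)/2]², then subtract the first 10 terms.
∑_{k=1}^{71} k³ = [71×72/2]² = 2556² = 6533136
∑_{k=1}^{10} k³ = [10×11/2]² = 55² = 3025
∑_{k=11}^{71} k³ = 6533136 - 3025 = 6530111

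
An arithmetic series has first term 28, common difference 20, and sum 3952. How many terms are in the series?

Using S = n/2 × [2a + (n-1)d]
3952 = n/2 × [2(28) + (n-1)(20)]
3952 = n/2 × [56 + 20n - 20]
7904 = n × [36 + 20n]
20n² + (36)n - 7904 = 0
Discriminant: Δ = (36)² - 4(20)(-7904) = 1296 + 632320 = 633616
√Δ = 796
n = [-(36) + √Δ] / (2·20) = (-36 + 796) / 40 = 760 / 40 = 19
(The negative root is discarded since n must be a positive integer.)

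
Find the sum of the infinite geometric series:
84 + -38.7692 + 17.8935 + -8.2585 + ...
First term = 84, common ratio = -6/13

For |r| < 1, S = a / (1 - r)
S = 84 / (1 - (-6/13))
S = 84 / (19/13)
S = 1092/19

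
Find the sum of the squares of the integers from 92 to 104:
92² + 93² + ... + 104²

Use ∑_{k=1}^{n} k² = n(n+1)(2n+1)/6, then subtract the first 91 terms.
∑_{k=1}^{104} k² = 104×105×209/6 = 380380
∑_{k=1}^{91} k² = 91×92×183/6 = 255346
∑_{k=92}^{104} k² = 380380 - 255346 = 125034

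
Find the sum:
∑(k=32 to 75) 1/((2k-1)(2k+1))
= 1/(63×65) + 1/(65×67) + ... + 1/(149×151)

Partial fractions: 1/((2k-1)(2k+1)) = (1/2)[1/(2k-1) - 1/(2k+1)]
The series telescopes:
= (1/2)[1/63 - 1/151]
= 44/9513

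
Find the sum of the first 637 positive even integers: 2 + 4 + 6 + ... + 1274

Sum of first n even numbers = n(n+1)
= 637×638
= 406406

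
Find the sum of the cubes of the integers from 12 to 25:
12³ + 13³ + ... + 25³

Use ∑_{k=1}^{n} k³ = [n(n+1)/2]², then subtract the first 11 terms.
∑_{k=1}^{25} k³ = [25×26/2]² = 325² = 105625
∑_{k=1}^{11} k³ = [11×12/2]² = 66² = 4356
∑_{k=12}^{25} k³ = 105625 - 4356 = 101269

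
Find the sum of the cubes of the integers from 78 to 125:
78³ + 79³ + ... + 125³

Use ∑_{k=1}^{n} k³ = [n(n+1)/2]², then subtract the first 77 terms.
∑_{k=1}^{125} k³ = [125×126/2]² = 7875² = 62015625
∑_{k=1}^{77} k³ = [77×78/2]² = 3003² = 9018009
∑_{k=78}^{125} k³ = 62015625 - 9018009 = 52997616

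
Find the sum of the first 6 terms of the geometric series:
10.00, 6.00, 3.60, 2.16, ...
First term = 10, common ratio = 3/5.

Sₙ = a(1 - rⁿ) / (1 - r)
S_6 = 10(1 - (3/5)^6) / (1 - (3/5))
S_6 = 10(1 - (729/15625)) / (2/5)
S_6 = 14896/625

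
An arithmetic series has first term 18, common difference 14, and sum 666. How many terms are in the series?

Using S = n/2 × [2a + (n-1)d]
666 = n/2 × [2(18) + (n-1)(14)]
666 = n/2 × [36 + 14n - 14]
1332 = n × [22 + 14n]
14n² + (22)n - 1332 = 0
Discriminant: Δ = (22)² - 4(14)(-1332) = 484 + 74592 = 75076
√Δ = 274
n = [-(22) + √Δ] / (2·14) = (-22 + 274) / 28 = 252 / 28 = 9
(The negative root is discarded since n must be a positive integer.)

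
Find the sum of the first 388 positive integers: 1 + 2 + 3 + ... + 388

Formula: ∑k = n(n+1)/2
= 388×389/2
= 150932/2
= 75466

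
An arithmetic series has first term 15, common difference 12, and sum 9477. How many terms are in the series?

Using S = n/2 × [2a + (n-1)d]
9477 = n/2 × [2(15) + (n-1)(12)]
9477 = n/2 × [30 + 12n - 12]
18954 = n × [18 + 12n]
12n² + (18)n - 18954 = 0
Discriminant: Δ = (18)² - 4(12)(-18954) = 324 + 909792 = 910116
√Δ = 954
n = [-(18) + √Δ] / (2·12) = (-18 + 954) / 24 = 936 / 24 = 39
(The negative root is discarded since n must be a positive integer.)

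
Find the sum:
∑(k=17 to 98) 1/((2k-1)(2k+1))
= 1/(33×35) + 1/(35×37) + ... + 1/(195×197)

Partial fractions: 1/((2k-1)(2k+1)) = (1/2)[1/(2k-1) - 1/(2k+1)]
The series telescopes:
= (1/2)[1/33 - 1/197]
= 82/6501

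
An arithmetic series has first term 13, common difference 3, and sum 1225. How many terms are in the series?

Using S = n/2 × [2a + (n-1)d]
1225 = n/2 × [2(13) + (n-1)(3)]
1225 = n/2 × [26 + 3n - 3]
2450 = n × [23 + 3n]
3n² + (23)n - 2450 = 0
Discriminant: Δ = (23)² - 4(3)(-2450) = 529 + 29400 = 29929
√Δ = 173
n = [-(23) + √Δ] / (2·3) = (-23 + 173) / 6 = 150 / 6 = 25
(The negative root is discarded since n must be a positive integer.)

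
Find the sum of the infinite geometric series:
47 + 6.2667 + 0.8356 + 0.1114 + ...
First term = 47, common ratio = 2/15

For |r| < 1, S = a / (1 - r)
S = 47 / (1 - (2/15))
S = 47 / (13/15)
S = 705/13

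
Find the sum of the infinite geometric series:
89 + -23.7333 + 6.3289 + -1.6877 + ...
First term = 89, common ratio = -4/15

For |r| < 1, S = a / (1 - r)
S = 89 / (1 - (-4/15))
S = 89 / (19/15)
S = 1335/19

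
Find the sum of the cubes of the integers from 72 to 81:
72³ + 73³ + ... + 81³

Use ∑_{k=1}^{n} k³ = [n(n+1)/2]², then subtract the first 71 terms.
∑_{k=1}^{81} k³ = [81×82/2]² = 3321² = 11029041
∑_{k=1}^{71} k³ = [71×72/2]² = 2556² = 6533136
∑_{k=72}^{81} k³ = 11029041 - 6533136 = 4495905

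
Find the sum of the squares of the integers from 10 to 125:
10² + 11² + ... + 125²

Use ∑_{k=1}^{n} k² = n(n+1)(2n+1)/6, then subtract the first 9 terms.
∑_{k=1}^{125} k² = 125×126×251/6 = 658875
∑_{k=1}^{9} k² = 9×10×19/6 = 285
∑_{k=10}^{125} k² = 658875 - 285 = 658590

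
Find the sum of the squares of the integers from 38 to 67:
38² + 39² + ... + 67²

Use ∑_{k=1}^{n} k² = n(n+1)(2n+1)/6, then subtract the first 37 terms.
∑_{k=1}^{67} k² = 67×68×135/6 = 102510
∑_{k=1}^{37} k² = 37×38×75/6 = 17575
∑_{k=38}^{67} k² = 102510 - 17575 = 84935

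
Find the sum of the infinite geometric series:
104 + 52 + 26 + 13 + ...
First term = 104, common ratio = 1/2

For |r| < 1, S = a / (1 - r)
S = 104 / (1 - (1/2))
S = 104 / (1/2)
S = 208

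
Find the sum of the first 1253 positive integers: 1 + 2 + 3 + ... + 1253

Formula: ∑k = n(n+1)/2
= 1253×1254/2
= 1571262/2
= 785631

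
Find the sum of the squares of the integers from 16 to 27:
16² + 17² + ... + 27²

Use ∑_{k=1}^{n} k² = n(n+1)(2n+1)/6, then subtract the first 15 terms.
∑_{k=1}^{27} k² = 27×28×55/6 = 6930
∑_{k=1}^{15} k² = 15×16×31/6 = 1240
∑_{k=16}^{27} k² = 6930 - 1240 = 5690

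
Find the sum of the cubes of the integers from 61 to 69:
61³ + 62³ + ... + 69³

Use ∑_{k=1}^{n} k³ = [n(n+1)/2]², then subtract the first 60 terms.
∑_{k=1}^{69} k³ = [69×70/2]² = 2415² = 5832225
∑_{k=1}^{60} k³ = [60×61/2]² = 1830² = 3348900
∑_{k=61}^{69} k³ = 5832225 - 3348900 = 2483325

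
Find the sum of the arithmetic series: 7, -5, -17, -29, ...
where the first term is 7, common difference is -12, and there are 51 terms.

Sₙ = n/2 × (first + last)
Last term = a + (n-1)d = 7 + (51-1)×(-12) = -593
S_51 = 51/2 × (7 + (-593))
S_51 = 51/2 × (-586) = -14943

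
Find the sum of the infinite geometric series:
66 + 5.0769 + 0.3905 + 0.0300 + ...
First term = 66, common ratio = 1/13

For |r| < 1, S = a / (1 - r)
S = 66 / (1 - (1/13))
S = 66 / (12/13)
S = 143/2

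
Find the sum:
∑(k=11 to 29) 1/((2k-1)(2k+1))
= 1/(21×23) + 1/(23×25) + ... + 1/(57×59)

Partial fractions: 1/((2k-1)(2k+1)) = (1/2)[1/(2k-1) - 1/(2k+1)]
The series telescopes:
= (1/2)[1/21 - 1/59]
= 19/1239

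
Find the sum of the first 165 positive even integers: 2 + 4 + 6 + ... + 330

Sum of first n even numbers = n(n+1)
= 165×166
= 27390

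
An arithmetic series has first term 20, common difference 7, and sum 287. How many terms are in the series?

Using S = n/2 × [2a + (n-1)d]
287 = n/2 × [2(20) + (n-1)(7)]
287 = n/2 × [40 + 7n - 7]
574 = n × [33 + 7n]
7n² + (33)n - 574 = 0
Discriminant: Δ = (33)² - 4(7)(-574) = 1089 + 16072 = 17161
√Δ = 131
n = [-(33) + √Δ] / (2·7) = (-33 + 131) / 14 = 98 / 14 = 7
(The negative root is discarded since n must be a positive integer.)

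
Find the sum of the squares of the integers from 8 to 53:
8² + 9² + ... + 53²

Use ∑_{k=1}^{n} k² = n(n+1)(2n+1)/6, then subtract the first 7 terms.
∑_{k=1}^{53} k² = 53×54×107/6 = 51039
∑_{k=1}^{7} k² = 7×8×15/6 = 140
∑_{k=8}^{53} k² = 51039 - 140 = 50899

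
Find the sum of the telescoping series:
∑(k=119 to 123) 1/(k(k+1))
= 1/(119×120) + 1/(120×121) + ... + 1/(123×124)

Partial fractions: 1/(k(k+1)) = 1/k - 1/(k+1)
The series telescopes:
= (1/119 - 1/120) + (1/120 - 1/121) + ... + (1/123 - 1/124)
= 1/119 - 1/124
= 5/14756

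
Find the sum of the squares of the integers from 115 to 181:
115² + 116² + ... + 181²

Use ∑_{k=1}^{n} k² = n(n+1)(2n+1)/6, then subtract the first 114 terms.
∑_{k=1}^{181} k² = 181×182×363/6 = 1992991
∑_{k=1}^{114} k² = 114×115×229/6 = 500365
∑_{k=115}^{181} k² = 1992991 - 500365 = 1492626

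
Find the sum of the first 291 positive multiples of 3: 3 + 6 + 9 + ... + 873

Factor out 3: = 3(1 + 2 + ... + 291) = 3 × n(n+1)/2
= 3 × 291×292/2
= 3 × 42486
= 127458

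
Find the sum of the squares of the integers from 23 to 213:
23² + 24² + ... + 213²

Use ∑_{k=1}^{n} k² = n(n+1)(2n+1)/6, then subtract the first 22 terms.
∑_{k=1}^{213} k² = 213×214×427/6 = 3243919
∑_{k=1}^{22} k² = 22×23×45/6 = 3795
∑_{k=23}^{213} k² = 3243919 - 3795 = 3240124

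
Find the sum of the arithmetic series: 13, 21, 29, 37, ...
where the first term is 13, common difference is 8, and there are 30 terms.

Sₙ = n/2 × (first + last)
Last term = a + (n-1)d = 13 + (30-1)×8 = 245
S_30 = 30/2 × (13 + 245)
S_30 = 30/2 × 258 = 3870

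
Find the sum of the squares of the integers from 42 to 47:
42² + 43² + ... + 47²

Use ∑_{k=1}^{n} k² = n(n+1)(2n+1)/6, then subtract the first 41 terms.
∑_{k=1}^{47} k² = 47×48×95/6 = 35720
∑_{k=1}^{41} k² = 41×42×83/6 = 23821
∑_{k=42}^{47} k² = 35720 - 23821 = 11899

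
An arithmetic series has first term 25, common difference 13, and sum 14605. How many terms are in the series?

Using S = n/2 × [2a + (n-1)d]
14605 = n/2 × [2(25) + (n-1)(13)]
14605 = n/2 × [50 + 13n - 13]
29210 = n × [37 + 13n]
13n² + (37)n - 29210 = 0
Discriminant: Δ = (37)² - 4(13)(-29210) = 1369 + 1518920 = 1520289
√Δ = 1233
n = [-(37) + √Δ] / (2·13) = (-37 + 1233) / 26 = 1196 / 26 = 46
(The negative root is discarded since n must be a positive integer.)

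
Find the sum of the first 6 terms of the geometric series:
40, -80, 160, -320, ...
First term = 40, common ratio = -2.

Sₙ = a(1 - rⁿ) / (1 - r)
S_6 = 40(1 - (-2)^6) / (1 - (-2))
S_6 = 40(1 - 64) / (3)
S_6 = -840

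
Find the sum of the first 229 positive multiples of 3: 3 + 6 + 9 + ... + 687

Factor out 3: = 3(1 + 2 + ... + 229) = 3 × n(n+1)/2
= 3 × 229×230/2
= 3 × 26335
= 79005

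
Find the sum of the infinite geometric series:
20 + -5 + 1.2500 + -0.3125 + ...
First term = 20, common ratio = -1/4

For |r| < 1, S = a / (1 - r)
S = 20 / (1 - (-1/4))
S = 20 / (5/4)
S = 16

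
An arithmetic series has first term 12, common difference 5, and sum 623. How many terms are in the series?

Using S = n/2 × [2a + (n-1)d]
623 = n/2 × [2(12) + (n-1)(5)]
623 = n/2 × [24 + 5n - 5]
1246 = n × [19 + 5n]
5n² + (19)n - 1246 = 0
Discriminant: Δ = (19)² - 4(5)(-1246) = 361 + 24920 = 25281
√Δ = 159
n = [-(19) + √Δ] / (2·5) = (-19 + 159) / 10 = 140 / 10 = 14
(The negative root is discarded since n must be a positive integer.)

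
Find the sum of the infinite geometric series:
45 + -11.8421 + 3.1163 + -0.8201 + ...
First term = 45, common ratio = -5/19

For |r| < 1, S = a / (1 - r)
S = 45 / (1 - (-5/19))
S = 45 / (24/19)
S = 285/8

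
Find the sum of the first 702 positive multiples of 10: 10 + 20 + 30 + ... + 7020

Factor out 10: = 10(1 + 2 + ... + 702) = 10 × n(n+1)/2
= 10 × 702×703/2
= 10 × 246753
= 2467530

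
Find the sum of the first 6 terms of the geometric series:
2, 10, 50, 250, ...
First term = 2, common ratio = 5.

Sₙ = a(1 - rⁿ) / (1 - r)
S_6 = 2(1 - 5^6) / (1 - 5)
S_6 = 2(1 - 15625) / (-4)
S_6 = 7812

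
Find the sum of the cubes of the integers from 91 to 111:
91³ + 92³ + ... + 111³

Use ∑_{k=1}^{n} k³ = [n(n+1)/2]², then subtract the first 90 terms.
∑_{k=1}^{111} k³ = [111×112/2]² = 6216² = 38638656
∑_{k=1}^{90} k³ = [90×91/2]² = 4095² = 16769025
∑_{k=91}^{111} k³ = 38638656 - 16769025 = 21869631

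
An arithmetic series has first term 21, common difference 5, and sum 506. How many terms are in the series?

Using S = n/2 × [2a + (n-1)d]
506 = n/2 × [2(21) + (n-1)(5)]
506 = n/2 × [42 + 5n - 5]
1012 = n × [37 + 5n]
5n² + (37)n - 1012 = 0
Discriminant: Δ = (37)² - 4(5)(-1012) = 1369 + 20240 = 21609
√Δ = 147
n = [-(37) + √Δ] / (2·5) = (-37 + 147) / 10 = 110 / 10 = 11
(The negative root is discarded since n must be a positive integer.)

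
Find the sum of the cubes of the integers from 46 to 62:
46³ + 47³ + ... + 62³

Use ∑_{k=1}^{n} k³ = [n(n+1)/2]², then subtract the first 45 terms.
∑_{k=1}^{62} k³ = [62×63/2]² = 1953² = 3814209
∑_{k=1}^{45} k³ = [45×46/2]² = 1035² = 1071225
∑_{k=46}^{62} k³ = 3814209 - 1071225 = 2742984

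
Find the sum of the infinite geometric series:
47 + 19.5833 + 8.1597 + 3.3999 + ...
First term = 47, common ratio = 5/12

For |r| < 1, S = a / (1 - r)
S = 47 / (1 - (5/12))
S = 47 / (7/12)
S = 564/7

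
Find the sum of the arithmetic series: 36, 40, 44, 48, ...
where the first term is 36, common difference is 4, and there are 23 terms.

Sₙ = n/2 × (first + last)
Last term = a + (n-1)d = 36 + (23-1)×4 = 124
S_23 = 23/2 × (36 + 124)
S_23 = 23/2 × 160 = 1840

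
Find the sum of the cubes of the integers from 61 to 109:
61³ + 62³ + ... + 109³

Use ∑_{k=1}^{n} k³ = [n(n+1)/2]², then subtract the first 60 terms.
∑_{k=1}^{109} k³ = [109×110/2]² = 5995² = 35940025
∑_{k=1}^{60} k³ = [60×61/2]² = 1830² = 3348900
∑_{k=61}^{109} k³ = 35940025 - 3348900 = 32591125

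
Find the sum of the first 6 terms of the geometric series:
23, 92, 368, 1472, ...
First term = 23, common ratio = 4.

Sₙ = a(1 - rⁿ) / (1 - r)
S_6 = 23(1 - 4^6) / (1 - 4)
S_6 = 23(1 - 4096) / (-3)
S_6 = 31395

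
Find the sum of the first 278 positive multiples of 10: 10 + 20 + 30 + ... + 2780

Factor out 10: = 10(1 + 2 + ... + 278) = 10 × n(n+1)/2
= 10 × 278×279/2
= 10 × 38781
= 387810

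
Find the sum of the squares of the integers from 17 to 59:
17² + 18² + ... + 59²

Use ∑_{k=1}^{n} k² = n(n+1)(2n+1)/6, then subtract the first 16 terms.
∑_{k=1}^{59} k² = 59×60×119/6 = 70210
∑_{k=1}^{16} k² = 16×17×33/6 = 1496
∑_{k=17}^{59} k² = 70210 - 1496 = 68714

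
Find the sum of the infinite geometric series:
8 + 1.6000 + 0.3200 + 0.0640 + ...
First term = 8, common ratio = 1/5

For |r| < 1, S = a / (1 - r)
S = 8 / (1 - (1/5))
S = 8 / (4/5)
S = 10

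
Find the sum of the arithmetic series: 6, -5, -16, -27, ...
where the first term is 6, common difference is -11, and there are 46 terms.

Sₙ = n/2 × (first + last)
Last term = a + (n-1)d = 6 + (46-1)×(-11) = -489
S_46 = 46/2 × (6 + (-489))
S_46 = 46/2 × (-483) = -11109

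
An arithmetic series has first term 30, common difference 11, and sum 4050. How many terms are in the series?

Using S = n/2 × [2a + (n-1)d]
4050 = n/2 × [2(30) + (n-1)(11)]
4050 = n/2 × [60 + 11n - 11]
8100 = n × [49 + 11n]
11n² + (49)n - 8100 = 0
Discriminant: Δ = (49)² - 4(11)(-8100) = 2401 + 356400 = 358801
√Δ = 599
n = [-(49) + √Δ] / (2·11) = (-49 + 599) / 22 = 550 / 22 = 25
(The negative root is discarded since n must be a positive integer.)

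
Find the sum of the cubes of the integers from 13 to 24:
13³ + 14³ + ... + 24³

Use ∑_{k=1}^{n} k³ = [n(n+1)/2]², then subtract the first 12 terms.
∑_{k=1}^{24} k³ = [24×25/2]² = 300² = 90000
∑_{k=1}^{12} k³ = [12×13/2]² = 78² = 6084
∑_{k=13}^{24} k³ = 90000 - 6084 = 83916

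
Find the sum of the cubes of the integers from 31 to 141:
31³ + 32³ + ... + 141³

Use ∑_{k=1}^{n} k³ = [n(n+1)/2]², then subtract the first 30 terms.
∑_{k=1}^{141} k³ = [141×142/2]² = 10011² = 100220121
∑_{k=1}^{30} k³ = [30×31/2]² = 465² = 216225
∑_{k=31}^{141} k³ = 100220121 - 216225 = 100003896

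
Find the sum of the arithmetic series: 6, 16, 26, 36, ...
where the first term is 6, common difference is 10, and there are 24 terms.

Sₙ = n/2 × (first + last)
Last term = a + (n-1)d = 6 + (24-1)×10 = 236
S_24 = 24/2 × (6 + 236)
S_24 = 24/2 × 242 = 2904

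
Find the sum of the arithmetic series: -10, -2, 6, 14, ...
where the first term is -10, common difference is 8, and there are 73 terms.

Sₙ = n/2 × (first + last)
Last term = a + (n-1)d = -10 + (73-1)×8 = 566
S_73 = 73/2 × (-10 + 566)
S_73 = 73/2 × 556 = 20294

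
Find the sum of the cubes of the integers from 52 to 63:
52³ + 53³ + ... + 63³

Use ∑_{k=1}^{n} k³ = [n(n+1)/2]², then subtract the first 51 terms.
∑_{k=1}^{63} k³ = [63×64/2]² = 2016² = 4064256
∑_{k=1}^{51} k³ = [51×52/2]² = 1326² = 1758276
∑_{k=52}^{63} k³ = 4064256 - 1758276 = 2305980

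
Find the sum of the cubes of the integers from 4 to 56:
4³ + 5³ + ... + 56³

Use ∑_{k=1}^{n} k³ = [n(n+1)/2]², then subtract the first 3 terms.
∑_{k=1}^{56} k³ = [56×57/2]² = 1596² = 2547216
∑_{k=1}^{3} k³ = [3×4/2]² = 6² = 36
∑_{k=4}^{56} k³ = 2547216 - 36 = 2547180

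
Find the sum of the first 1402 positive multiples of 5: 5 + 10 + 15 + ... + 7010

Factor out 5: = 5(1 + 2 + ... + 1402) = 5 × n(n+1)/2
= 5 × 1402×1403/2
= 5 × 983503
= 4917515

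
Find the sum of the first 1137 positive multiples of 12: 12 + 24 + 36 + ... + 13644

Factor out 12: = 12(1 + 2 + ... + 1137) = 12 × n(n+1)/2
= 12 × 1137×1138/2
= 12 × 646953
= 7763436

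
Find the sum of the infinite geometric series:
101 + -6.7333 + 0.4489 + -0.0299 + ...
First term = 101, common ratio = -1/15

For |r| < 1, S = a / (1 - r)
S = 101 / (1 - (-1/15))
S = 101 / (16/15)
S = 1515/16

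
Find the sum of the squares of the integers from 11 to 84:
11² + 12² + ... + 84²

Use ∑_{k=1}^{n} k² = n(n+1)(2n+1)/6, then subtract the first 10 terms.
∑_{k=1}^{84} k² = 84×85×169/6 = 201110
∑_{k=1}^{10} k² = 10×11×21/6 = 385
∑_{k=11}^{84} k² = 201110 - 385 = 200725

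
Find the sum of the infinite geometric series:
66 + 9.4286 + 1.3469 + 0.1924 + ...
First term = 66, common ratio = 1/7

For |r| < 1, S = a / (1 - r)
S = 66 / (1 - (1/7))
S = 66 / (6/7)
S = 77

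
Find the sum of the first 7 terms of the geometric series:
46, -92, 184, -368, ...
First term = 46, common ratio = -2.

Sₙ = a(1 - rⁿ) / (1 - r)
S_7 = 46(1 - (-2)^7) / (1 - (-2))
S_7 = 46(1 - (-128)) / (3)
S_7 = 1978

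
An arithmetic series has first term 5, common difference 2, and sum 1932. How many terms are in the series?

Using S = n/2 × [2a + (n-1)d]
1932 = n/2 × [2(5) + (n-1)(2)]
1932 = n/2 × [10 + 2n - 2]
3864 = n × [8 + 2n]
2n² + (8)n - 3864 = 0
Discriminant: Δ = (8)² - 4(2)(-3864) = 64 + 30912 = 30976
√Δ = 176
n = [-(8) + √Δ] / (2·2) = (-8 + 176) / 4 = 168 / 4 = 42
(The negative root is discarded since n must be a positive integer.)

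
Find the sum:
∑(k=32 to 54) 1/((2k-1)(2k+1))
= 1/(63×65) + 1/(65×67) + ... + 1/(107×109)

Partial fractions: 1/((2k-1)(2k+1)) = (1/2)[1/(2k-1) - 1/(2k+1)]
The series telescopes:
= (1/2)[1/63 - 1/109]
= 23/6867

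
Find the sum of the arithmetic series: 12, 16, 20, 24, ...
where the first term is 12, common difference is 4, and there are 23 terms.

Sₙ = n/2 × (first + last)
Last term = a + (n-1)d = 12 + (23-1)×4 = 100
S_23 = 23/2 × (12 + 100)
S_23 = 23/2 × 112 = 1288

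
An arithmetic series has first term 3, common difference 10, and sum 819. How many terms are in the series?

Using S = n/2 × [2a + (n-1)d]
819 = n/2 × [2(3) + (n-1)(10)]
819 = n/2 × [6 + 10n - 10]
1638 = n × [-4 + 10n]
10n² + (-4)n - 1638 = 0
Discriminant: Δ = (-4)² - 4(10)(-1638) = 16 + 65520 = 65536
√Δ = 256
n = [-(-4) + √Δ] / (2·10) = (4 + 256) / 20 = 260 / 20 = 13
(The negative root is discarded since n must be a positive integer.)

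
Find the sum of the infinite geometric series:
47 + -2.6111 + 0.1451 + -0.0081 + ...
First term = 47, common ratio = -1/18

For |r| < 1, S = a / (1 - r)
S = 47 / (1 - (-1/18))
S = 47 / (19/18)
S = 846/19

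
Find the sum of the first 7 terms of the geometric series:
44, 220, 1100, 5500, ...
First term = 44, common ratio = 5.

Sₙ = a(1 - rⁿ) / (1 - r)
S_7 = 44(1 - 5^7) / (1 - 5)
S_7 = 44(1 - 78125) / (-4)
S_7 = 859364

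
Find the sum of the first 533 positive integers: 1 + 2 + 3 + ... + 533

Formula: ∑k = n(n+1)/2
= 533×534/2
= 284622/2
= 142311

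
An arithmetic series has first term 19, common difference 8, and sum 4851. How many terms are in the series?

Using S = n/2 × [2a + (n-1)d]
4851 = n/2 × [2(19) + (n-1)(8)]
4851 = n/2 × [38 + 8n - 8]
9702 = n × [30 + 8n]
8n² + (30)n - 9702 = 0
Discriminant: Δ = (30)² - 4(8)(-9702) = 900 + 310464 = 311364
√Δ = 558
n = [-(30) + √Δ] / (2·8) = (-30 + 558) / 16 = 528 / 16 = 33
(The negative root is discarded since n must be a positive integer.)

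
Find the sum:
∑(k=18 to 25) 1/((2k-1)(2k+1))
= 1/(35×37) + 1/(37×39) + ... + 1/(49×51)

Partial fractions: 1/((2k-1)(2k+1)) = (1/2)[1/(2k-1) - 1/(2k+1)]
The series telescopes:
= (1/2)[1/35 - 1/51]
= 8/1785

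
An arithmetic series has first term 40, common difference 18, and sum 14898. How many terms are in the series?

Using S = n/2 × [2a + (n-1)d]
14898 = n/2 × [2(40) + (n-1)(18)]
14898 = n/2 × [80 + 18n - 18]
29796 = n × [62 + 18n]
18n² + (62)n - 29796 = 0
Discriminant: Δ = (62)² - 4(18)(-29796) = 3844 + 2145312 = 2149156
√Δ = 1466
n = [-(62) + √Δ] / (2·18) = (-62 + 1466) / 36 = 1404 / 36 = 39
(The negative root is discarded since n must be a positive integer.)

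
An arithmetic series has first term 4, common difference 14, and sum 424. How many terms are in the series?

Using S = n/2 × [2a + (n-1)d]
424 = n/2 × [2(4) + (n-1)(14)]
424 = n/2 × [8 + 14n - 14]
848 = n × [-6 + 14n]
14n² + (-6)n - 848 = 0
Discriminant: Δ = (-6)² - 4(14)(-848) = 36 + 47488 = 47524
√Δ = 218
n = [-(-6) + √Δ] / (2·14) = (6 + 218) / 28 = 224 / 28 = 8
(The negative root is discarded since n must be a positive integer.)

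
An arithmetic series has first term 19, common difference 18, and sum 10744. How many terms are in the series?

Using S = n/2 × [2a + (n-1)d]
10744 = n/2 × [2(19) + (n-1)(18)]
10744 = n/2 × [38 + 18n - 18]
21488 = n × [20 + 18n]
18n² + (20)n - 21488 = 0
Discriminant: Δ = (20)² - 4(18)(-21488) = 400 + 1547136 = 1547536
√Δ = 1244
n = [-(20) + √Δ] / (2·18) = (-20 + 1244) / 36 = 1224 / 36 = 34
(The negative root is discarded since n must be a positive integer.)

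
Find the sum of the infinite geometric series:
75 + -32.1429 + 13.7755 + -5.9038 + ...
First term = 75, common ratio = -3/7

For |r| < 1, S = a / (1 - r)
S = 75 / (1 - (-3/7))
S = 75 / (10/7)
S = 105/2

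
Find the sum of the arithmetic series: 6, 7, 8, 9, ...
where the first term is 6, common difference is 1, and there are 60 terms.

Sₙ = n/2 × (first + last)
Last term = a + (n-1)d = 6 + (60-1)×1 = 65
S_60 = 60/2 × (6 + 65)
S_60 = 60/2 × 71 = 2130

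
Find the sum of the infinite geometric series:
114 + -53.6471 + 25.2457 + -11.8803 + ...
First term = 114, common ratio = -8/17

For |r| < 1, S = a / (1 - r)
S = 114 / (1 - (-8/17))
S = 114 / (25/17)
S = 1938/25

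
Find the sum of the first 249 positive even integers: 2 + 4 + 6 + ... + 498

Sum of first n even numbers = n(n+1)
= 249×250
= 62250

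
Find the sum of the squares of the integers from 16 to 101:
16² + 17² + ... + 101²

Use ∑_{k=1}^{n} k² = n(n+1)(2n+1)/6, then subtract the first 15 terms.
∑_{k=1}^{101} k² = 101×102×203/6 = 348551
∑_{k=1}^{15} k² = 15×16×31/6 = 1240
∑_{k=16}^{101} k² = 348551 - 1240 = 347311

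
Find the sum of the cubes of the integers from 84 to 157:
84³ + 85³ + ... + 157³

Use ∑_{k=1}^{n} k³ = [n(n+1)/2]², then subtract the first 83 terms.
∑_{k=1}^{157} k³ = [157×158/2]² = 12403² = 153834409
∑_{k=1}^{83} k³ = [83×84/2]² = 3486² = 12152196
∑_{k=84}^{157} k³ = 153834409 - 12152196 = 141682213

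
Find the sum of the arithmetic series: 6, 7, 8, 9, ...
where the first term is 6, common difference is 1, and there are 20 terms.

Sₙ = n/2 × (first + last)
Last term = a + (n-1)d = 6 + (20-1)×1 = 25
S_20 = 20/2 × (6 + 25)
S_20 = 20/2 × 31 = 310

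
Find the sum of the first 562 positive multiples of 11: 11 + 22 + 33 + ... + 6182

Factor out 11: = 11(1 + 2 + ... + 562) = 11 × n(n+1)/2
= 11 × 562×563/2
= 11 × 158203
= 1740233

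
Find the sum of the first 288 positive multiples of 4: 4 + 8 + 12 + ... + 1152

Factor out 4: = 4(1 + 2 + ... + 288) = 4 × n(n+1)/2
= 4 × 288×289/2
= 4 × 41616
= 166464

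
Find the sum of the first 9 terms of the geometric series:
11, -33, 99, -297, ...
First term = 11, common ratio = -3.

Sₙ = a(1 - rⁿ) / (1 - r)
S_9 = 11(1 - (-3)^9) / (1 - (-3))
S_9 = 11(1 - (-19683)) / (4)
S_9 = 54131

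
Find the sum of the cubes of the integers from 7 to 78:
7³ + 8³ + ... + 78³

Use ∑_{k=1}^{n} k³ = [n(n+1)/2]², then subtract the first 6 terms.
∑_{k=1}^{78} k³ = [78×79/2]² = 3081² = 9492561
∑_{k=1}^{6} k³ = [6×7/2]² = 21² = 441
∑_{k=7}^{78} k³ = 9492561 - 441 = 9492120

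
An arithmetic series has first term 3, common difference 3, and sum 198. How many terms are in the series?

Using S = n/2 × [2a + (n-1)d]
198 = n/2 × [2(3) + (n-1)(3)]
198 = n/2 × [6 + 3n - 3]
396 = n × [3 + 3n]
3n² + (3)n - 396 = 0
Discriminant: Δ = (3)² - 4(3)(-396) = 9 + 4752 = 4761
√Δ = 69
n = [-(3) + √Δ] / (2·3) = (-3 + 69) / 6 = 66 / 6 = 11
(The negative root is discarded since n must be a positive integer.)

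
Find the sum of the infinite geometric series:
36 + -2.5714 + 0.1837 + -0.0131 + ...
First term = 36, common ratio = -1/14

For |r| < 1, S = a / (1 - r)
S = 36 / (1 - (-1/14))
S = 36 / (15/14)
S = 168/5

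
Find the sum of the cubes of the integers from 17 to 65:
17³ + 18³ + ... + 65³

Use ∑_{k=1}^{n} k³ = [n(n+1)/2]², then subtract the first 16 terms.
∑_{k=1}^{65} k³ = [65×66/2]² = 2145² = 4601025
∑_{k=1}^{16} k³ = [16×17/2]² = 136² = 18496
∑_{k=17}^{65} k³ = 4601025 - 18496 = 4582529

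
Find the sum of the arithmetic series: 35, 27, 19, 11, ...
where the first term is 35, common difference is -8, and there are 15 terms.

Sₙ = n/2 × (first + last)
Last term = a + (n-1)d = 35 + (15-1)×(-8) = -77
S_15 = 15/2 × (35 + (-77))
S_15 = 15/2 × (-42) = -315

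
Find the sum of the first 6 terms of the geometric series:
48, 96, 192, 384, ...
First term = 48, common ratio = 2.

Sₙ = a(1 - rⁿ) / (1 - r)
S_6 = 48(1 - 2^6) / (1 - 2)
S_6 = 48(1 - 64) / (-1)
S_6 = 3024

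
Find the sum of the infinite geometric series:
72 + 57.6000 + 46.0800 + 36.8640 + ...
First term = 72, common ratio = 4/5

For |r| < 1, S = a / (1 - r)
S = 72 / (1 - (4/5))
S = 72 / (1/5)
S = 360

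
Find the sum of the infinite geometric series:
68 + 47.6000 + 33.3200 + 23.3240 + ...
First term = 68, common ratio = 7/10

For |r| < 1, S = a / (1 - r)
S = 68 / (1 - (7/10))
S = 68 / (3/10)
S = 680/3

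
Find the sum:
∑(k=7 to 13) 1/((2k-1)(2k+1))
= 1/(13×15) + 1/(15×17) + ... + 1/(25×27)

Partial fractions: 1/((2k-1)(2k+1)) = (1/2)[1/(2k-1) - 1/(2k+1)]
The series telescopes:
= (1/2)[1/13 - 1/27]
= 7/351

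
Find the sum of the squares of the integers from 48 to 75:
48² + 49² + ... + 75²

Use ∑_{k=1}^{n} k² = n(n+1)(2n+1)/6, then subtract the first 47 terms.
∑_{k=1}^{75} k² = 75×76×151/6 = 143450
∑_{k=1}^{47} k² = 47×48×95/6 = 35720
∑_{k=48}^{75} k² = 143450 - 35720 = 107730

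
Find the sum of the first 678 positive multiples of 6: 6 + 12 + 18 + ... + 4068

Factor out 6: = 6(1 + 2 + ... + 678) = 6 × n(n+1)/2
= 6 × 678×679/2
= 6 × 230181
= 1381086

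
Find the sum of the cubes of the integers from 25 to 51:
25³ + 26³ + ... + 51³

Use ∑_{k=1}^{n} k³ = [n(n+1)/2]², then subtract the first 24 terms.
∑_{k=1}^{51} k³ = [51×52/2]² = 1326² = 1758276
∑_{k=1}^{24} k³ = [24×25/2]² = 300² = 90000
∑_{k=25}^{51} k³ = 1758276 - 90000 = 1668276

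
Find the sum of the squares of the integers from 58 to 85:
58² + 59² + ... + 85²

Use ∑_{k=1}^{n} k² = n(n+1)(2n+1)/6, then subtract the first 57 terms.
∑_{k=1}^{85} k² = 85×86×171/6 = 208335
∑_{k=1}^{57} k² = 57×58×115/6 = 63365
∑_{k=58}^{85} k² = 208335 - 63365 = 144970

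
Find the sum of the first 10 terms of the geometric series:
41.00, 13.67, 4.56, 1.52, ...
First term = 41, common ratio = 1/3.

Sₙ = a(1 - rⁿ) / (1 - r)
S_10 = 41(1 - (1/3)^10) / (1 - (1/3))
S_10 = 41(1 - (1/59049)) / (2/3)
S_10 = 1210484/19683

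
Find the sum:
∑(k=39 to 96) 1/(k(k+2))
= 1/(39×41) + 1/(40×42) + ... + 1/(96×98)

Partial fractions: 1/(k(k+2)) = (1/2)[1/k - 1/(k+2)]
Telescoping leaves the first two and last two terms:
= (1/2)[1/39 + 1/40 - 1/97 - 1/98]
= 223387/14829360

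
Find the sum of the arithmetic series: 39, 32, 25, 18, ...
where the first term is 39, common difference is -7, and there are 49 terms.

Sₙ = n/2 × (first + last)
Last term = a + (n-1)d = 39 + (49-1)×(-7) = -297
S_49 = 49/2 × (39 + (-297))
S_49 = 49/2 × (-258) = -6321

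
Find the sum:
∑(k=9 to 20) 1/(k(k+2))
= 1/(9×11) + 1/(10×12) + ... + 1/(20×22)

Partial fractions: 1/(k(k+2)) = (1/2)[1/k - 1/(k+2)]
Telescoping leaves the first two and last two terms:
= (1/2)[1/9 + 1/10 - 1/21 - 1/22]
= 409/6930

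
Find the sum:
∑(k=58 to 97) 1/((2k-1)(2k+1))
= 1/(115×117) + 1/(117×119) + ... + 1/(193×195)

Partial fractions: 1/((2k-1)(2k+1)) = (1/2)[1/(2k-1) - 1/(2k+1)]
The series telescopes:
= (1/2)[1/115 - 1/195]
= 8/4485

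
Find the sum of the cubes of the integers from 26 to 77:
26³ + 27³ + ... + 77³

Use ∑_{k=1}^{n} k³ = [n(n+1)/2]², then subtract the first 25 terms.
∑_{k=1}^{77} k³ = [77×78/2]² = 3003² = 9018009
∑_{k=1}^{25} k³ = [25×26/2]² = 325² = 105625
∑_{k=26}^{77} k³ = 9018009 - 105625 = 8912384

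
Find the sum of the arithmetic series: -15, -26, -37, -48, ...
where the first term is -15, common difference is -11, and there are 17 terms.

Sₙ = n/2 × (first + last)
Last term = a + (n-1)d = -15 + (17-1)×(-11) = -191
S_17 = 17/2 × (-15 + (-191))
S_17 = 17/2 × (-206) = -1751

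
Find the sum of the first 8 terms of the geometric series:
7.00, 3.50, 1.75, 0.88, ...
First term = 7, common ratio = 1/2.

Sₙ = a(1 - rⁿ) / (1 - r)
S_8 = 7(1 - (1/2)^8) / (1 - (1/2))
S_8 = 7(1 - (1/256)) / (1/2)
S_8 = 1785/128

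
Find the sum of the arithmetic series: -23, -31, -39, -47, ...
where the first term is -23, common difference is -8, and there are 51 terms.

Sₙ = n/2 × (first + last)
Last term = a + (n-1)d = -23 + (51-1)×(-8) = -423
S_51 = 51/2 × (-23 + (-423))
S_51 = 51/2 × (-446) = -11373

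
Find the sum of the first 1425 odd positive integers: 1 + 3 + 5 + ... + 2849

Sum of first n odd numbers = n²
= 1425²
= 2030625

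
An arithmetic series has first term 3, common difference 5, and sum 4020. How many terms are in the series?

Using S = n/2 × [2a + (n-1)d]
4020 = n/2 × [2(3) + (n-1)(5)]
4020 = n/2 × [6 + 5n - 5]
8040 = n × [1 + 5n]
5n² + (1)n - 8040 = 0
Discriminant: Δ = (1)² - 4(5)(-8040) = 1 + 160800 = 160801
√Δ = 401
n = [-(1) + √Δ] / (2·5) = (-1 + 401) / 10 = 400 / 10 = 40
(The negative root is discarded since n must be a positive integer.)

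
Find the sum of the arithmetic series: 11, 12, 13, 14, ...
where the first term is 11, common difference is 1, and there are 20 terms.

Sₙ = n/2 × (first + last)
Last term = a + (n-1)d = 11 + (20-1)×1 = 30
S_20 = 20/2 × (11 + 30)
S_20 = 20/2 × 41 = 410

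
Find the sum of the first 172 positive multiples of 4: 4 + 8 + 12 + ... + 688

Factor out 4: = 4(1 + 2 + ... + 172) = 4 × n(n+1)/2
= 4 × 172×173/2
= 4 × 14878
= 59512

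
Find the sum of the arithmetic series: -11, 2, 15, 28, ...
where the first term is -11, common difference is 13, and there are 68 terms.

Sₙ = n/2 × (first + last)
Last term = a + (n-1)d = -11 + (68-1)×13 = 860
S_68 = 68/2 × (-11 + 860)
S_68 = 68/2 × 849 = 28866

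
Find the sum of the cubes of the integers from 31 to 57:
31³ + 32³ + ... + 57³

Use ∑_{k=1}^{n} k³ = [n(n+1)/2]², then subtract the first 30 terms.
∑_{k=1}^{57} k³ = [57×58/2]² = 1653² = 2732409
∑_{k=1}^{30} k³ = [30×31/2]² = 465² = 216225
∑_{k=31}^{57} k³ = 2732409 - 216225 = 2516184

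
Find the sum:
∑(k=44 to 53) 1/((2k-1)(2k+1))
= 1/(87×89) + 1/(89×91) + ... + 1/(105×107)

Partial fractions: 1/((2k-1)(2k+1)) = (1/2)[1/(2k-1) - 1/(2k+1)]
The series telescopes:
= (1/2)[1/87 - 1/107]
= 10/9309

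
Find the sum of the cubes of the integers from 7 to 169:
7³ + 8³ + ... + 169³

Use ∑_{k=1}^{n} k³ = [n(n+1)/2]², then subtract the first 6 terms.
∑_{k=1}^{169} k³ = [169×170/2]² = 14365² = 206353225
∑_{k=1}^{6} k³ = [6×7/2]² = 21² = 441
∑_{k=7}^{169} k³ = 206353225 - 441 = 206352784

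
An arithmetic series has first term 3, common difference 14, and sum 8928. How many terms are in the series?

Using S = n/2 × [2a + (n-1)d]
8928 = n/2 × [2(3) + (n-1)(14)]
8928 = n/2 × [6 + 14n - 14]
17856 = n × [-8 + 14n]
14n² + (-8)n - 17856 = 0
Discriminant: Δ = (-8)² - 4(14)(-17856) = 64 + 999936 = 1000000
√Δ = 1000
n = [-(-8) + √Δ] / (2·14) = (8 + 1000) / 28 = 1008 / 28 = 36
(The negative root is discarded since n must be a positive integer.)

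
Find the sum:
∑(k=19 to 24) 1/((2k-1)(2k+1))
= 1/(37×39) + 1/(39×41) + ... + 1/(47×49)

Partial fractions: 1/((2k-1)(2k+1)) = (1/2)[1/(2k-1) - 1/(2k+1)]
The series telescopes:
= (1/2)[1/37 - 1/49]
= 6/1813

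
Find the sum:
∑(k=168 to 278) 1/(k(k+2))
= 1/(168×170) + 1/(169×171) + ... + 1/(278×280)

Partial fractions: 1/(k(k+2)) = (1/2)[1/k - 1/(k+2)]
Telescoping leaves the first two and last two terms:
= (1/2)[1/168 + 1/169 - 1/279 - 1/280]
= 31117/13202280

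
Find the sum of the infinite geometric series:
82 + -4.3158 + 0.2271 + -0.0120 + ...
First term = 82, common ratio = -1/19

For |r| < 1, S = a / (1 - r)
S = 82 / (1 - (-1/19))
S = 82 / (20/19)
S = 779/10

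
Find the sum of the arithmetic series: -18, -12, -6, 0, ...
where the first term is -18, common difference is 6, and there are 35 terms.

Sₙ = n/2 × (first + last)
Last term = a + (n-1)d = -18 + (35-1)×6 = 186
S_35 = 35/2 × (-18 + 186)
S_35 = 35/2 × 168 = 2940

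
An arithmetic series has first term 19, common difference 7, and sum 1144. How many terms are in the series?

Using S = n/2 × [2a + (n-1)d]
1144 = n/2 × [2(19) + (n-1)(7)]
1144 = n/2 × [38 + 7n - 7]
2288 = n × [31 + 7n]
7n² + (31)n - 2288 = 0
Discriminant: Δ = (31)² - 4(7)(-2288) = 961 + 64064 = 65025
√Δ = 255
n = [-(31) + √Δ] / (2·7) = (-31 + 255) / 14 = 224 / 14 = 16
(The negative root is discarded since n must be a positive integer.)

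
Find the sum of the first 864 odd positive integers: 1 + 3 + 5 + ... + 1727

Sum of first n odd numbers = n²
= 864²
= 746496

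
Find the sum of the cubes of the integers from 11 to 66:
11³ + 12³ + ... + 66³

Use ∑_{k=1}^{n} k³ = [n(n+1)/2]², then subtract the first 10 terms.
∑_{k=1}^{66} k³ = [66×67/2]² = 2211² = 4888521
∑_{k=1}^{10} k³ = [10×11/2]² = 55² = 3025
∑_{k=11}^{66} k³ = 4888521 - 3025 = 4885496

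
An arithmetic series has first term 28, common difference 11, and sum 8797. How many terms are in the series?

Using S = n/2 × [2a + (n-1)d]
8797 = n/2 × [2(28) + (n-1)(11)]
8797 = n/2 × [56 + 11n - 11]
17594 = n × [45 + 11n]
11n² + (45)n - 17594 = 0
Discriminant: Δ = (45)² - 4(11)(-17594) = 2025 + 774136 = 776161
√Δ = 881
n = [-(45) + √Δ] / (2·11) = (-45 + 881) / 22 = 836 / 22 = 38
(The negative root is discarded since n must be a positive integer.)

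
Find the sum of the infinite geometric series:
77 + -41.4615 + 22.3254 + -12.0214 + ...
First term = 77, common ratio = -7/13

For |r| < 1, S = a / (1 - r)
S = 77 / (1 - (-7/13))
S = 77 / (20/13)
S = 1001/20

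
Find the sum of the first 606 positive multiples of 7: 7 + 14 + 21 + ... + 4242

Factor out 7: = 7(1 + 2 + ... + 606) = 7 × n(n+1)/2
= 7 × 606×607/2
= 7 × 183921
= 1287447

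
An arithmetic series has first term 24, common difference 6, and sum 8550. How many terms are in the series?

Using S = n/2 × [2a + (n-1)d]
8550 = n/2 × [2(24) + (n-1)(6)]
8550 = n/2 × [48 + 6n - 6]
17100 = n × [42 + 6n]
6n² + (42)n - 17100 = 0
Discriminant: Δ = (42)² - 4(6)(-17100) = 1764 + 410400 = 412164
√Δ = 642
n = [-(42) + √Δ] / (2·6) = (-42 + 642) / 12 = 600 / 12 = 50
(The negative root is discarded since n must be a positive integer.)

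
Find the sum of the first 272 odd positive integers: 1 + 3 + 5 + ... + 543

Sum of first n odd numbers = n²
= 272²
= 73984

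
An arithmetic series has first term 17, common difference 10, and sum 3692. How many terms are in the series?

Using S = n/2 × [2a + (n-1)d]
3692 = n/2 × [2(17) + (n-1)(10)]
3692 = n/2 × [34 + 10n - 10]
7384 = n × [24 + 10n]
10n² + (24)n - 7384 = 0
Discriminant: Δ = (24)² - 4(10)(-7384) = 576 + 295360 = 295936
√Δ = 544
n = [-(24) + √Δ] / (2·10) = (-24 + 544) / 20 = 520 / 20 = 26
(The negative root is discarded since n must be a positive integer.)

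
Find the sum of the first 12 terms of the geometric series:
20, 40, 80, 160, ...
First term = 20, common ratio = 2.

Sₙ = a(1 - rⁿ) / (1 - r)
S_12 = 20(1 - 2^12) / (1 - 2)
S_12 = 20(1 - 4096) / (-1)
S_12 = 81900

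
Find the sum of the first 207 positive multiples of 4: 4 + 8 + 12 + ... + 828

Factor out 4: = 4(1 + 2 + ... + 207) = 4 × n(n+1)/2
= 4 × 207×208/2
= 4 × 21528
= 86112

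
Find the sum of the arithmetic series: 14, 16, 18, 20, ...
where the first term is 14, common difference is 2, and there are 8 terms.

Sₙ = n/2 × (first + last)
Last term = a + (n-1)d = 14 + (8-1)×2 = 28
S_8 = 8/2 × (14 + 28)
S_8 = 8/2 × 42 = 168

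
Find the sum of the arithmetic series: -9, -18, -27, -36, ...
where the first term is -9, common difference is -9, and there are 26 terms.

Sₙ = n/2 × (first + last)
Last term = a + (n-1)d = -9 + (26-1)×(-9) = -234
S_26 = 26/2 × (-9 + (-234))
S_26 = 26/2 × (-243) = -3159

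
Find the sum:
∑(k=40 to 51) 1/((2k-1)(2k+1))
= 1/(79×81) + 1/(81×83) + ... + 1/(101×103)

Partial fractions: 1/((2k-1)(2k+1)) = (1/2)[1/(2k-1) - 1/(2k+1)]
The series telescopes:
= (1/2)[1/79 - 1/103]
= 12/8137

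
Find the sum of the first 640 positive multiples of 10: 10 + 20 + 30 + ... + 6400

Factor out 10: = 10(1 + 2 + ... + 640) = 10 × n(n+1)/2
= 10 × 640×641/2
= 10 × 205120
= 2051200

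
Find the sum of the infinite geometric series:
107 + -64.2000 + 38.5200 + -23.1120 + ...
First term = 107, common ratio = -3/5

For |r| < 1, S = a / (1 - r)
S = 107 / (1 - (-3/5))
S = 107 / (8/5)
S = 535/8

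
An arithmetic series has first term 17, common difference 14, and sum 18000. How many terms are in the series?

Using S = n/2 × [2a + (n-1)d]
18000 = n/2 × [2(17) + (n-1)(14)]
18000 = n/2 × [34 + 14n - 14]
36000 = n × [20 + 14n]
14n² + (20)n - 36000 = 0
Discriminant: Δ = (20)² - 4(14)(-36000) = 400 + 2016000 = 2016400
√Δ = 1420
n = [-(20) + √Δ] / (2·14) = (-20 + 1420) / 28 = 1400 / 28 = 50
(The negative root is discarded since n must be a positive integer.)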